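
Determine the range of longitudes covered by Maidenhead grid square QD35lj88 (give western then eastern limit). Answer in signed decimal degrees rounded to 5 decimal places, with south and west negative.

Field Q=16, D=3: +16·20° lon, +3·10° lat → SW at lon 140°, lat -60°.
Square 3, 5: +3·2° lon, +5·1° lat → SW at lon 146°, lat -55°.
Subsquare l=11, j=9: +11·0.0833333° lon, +9·0.0416667° lat → SW at lon 146.917°, lat -54.625°.
Extended square 8, 8: +8·0.00833333° lon, +8·0.00416667° lat → SW at lon 146.983°, lat -54.5917°.
Cell spans 0.00833333° lon × 0.00416667° lat.
west 146.98333, east 146.99167.

146.98333, 146.99167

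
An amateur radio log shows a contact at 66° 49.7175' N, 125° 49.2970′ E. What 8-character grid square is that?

Offset from 180°W / 90°S: lon 305.82162°, lat 156.82862°.
Field: lon ⌊305.82162/20⌋ = 15 → P; lat ⌊156.82862/10⌋ = 15 → P.
Square: lon ⌊5.82162/2⌋ = 2; lat ⌊6.82862/1⌋ = 6.
Subsquare: lon ⌊1.82162/0.0833333⌋ = 21 → v; lat ⌊0.82862/0.0416667⌋ = 19 → t.
Extended square: lon ⌊0.07162/0.00833333⌋ = 8; lat ⌊0.03696/0.00416667⌋ = 8.

PP26vt88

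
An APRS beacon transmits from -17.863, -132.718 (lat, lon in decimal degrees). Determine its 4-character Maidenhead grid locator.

Offset from 180°W / 90°S: lon 47.28°, lat 72.14°.
Field: 47.28/20 → 2 → C, 72.14/10 → 7 → H; chars CH.
Square: 7.28/2 → 3, 2.14/1 → 2; chars 32.

CH32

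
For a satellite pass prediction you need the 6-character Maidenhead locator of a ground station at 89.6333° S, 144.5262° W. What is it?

Add 180° to longitude and 90° to latitude: 35.4738, 0.3667.
Field (20°×10°, letters A–R): lon ⌊35.4738/20⌋ = 1 → B; lat ⌊0.3667/10⌋ = 0 → A.
Square (2°×1°, digits 0–9): lon ⌊15.4738/2⌋ = 7; lat ⌊0.3667/1⌋ = 0.
Subsquare (5′×2.5′, letters a–x): lon ⌊1.4738/0.0833333⌋ = 17 → r; lat ⌊0.3667/0.0416667⌋ = 8 → i.

BA70ri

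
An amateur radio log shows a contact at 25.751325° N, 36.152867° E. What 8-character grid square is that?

Offset from 180°W / 90°S: lon 216.15287°, lat 115.75133°.
Field (20°×10°, letters A–R): lon ⌊216.15287/20⌋ = 10 → K; lat ⌊115.75133/10⌋ = 11 → L.
Square (2°×1°, digits 0–9): lon ⌊16.15287/2⌋ = 8; lat ⌊5.75133/1⌋ = 5.
Subsquare (5′×2.5′, letters a–x): lon ⌊0.15287/0.0833333⌋ = 1 → b; lat ⌊0.75133/0.0416667⌋ = 18 → s.
Extended square (30″×15″, digits 0–9): lon ⌊0.06953/0.00833333⌋ = 8; lat ⌊0.00133/0.00416667⌋ = 0.

KL85bs80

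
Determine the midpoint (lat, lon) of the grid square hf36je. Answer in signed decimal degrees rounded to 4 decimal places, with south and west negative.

Field H=7, F=5: +7·20° lon, +5·10° lat → SW at lon -40°, lat -40°.
Square 3, 6: +3·2° lon, +6·1° lat → SW at lon -34°, lat -34°.
Subsquare j=9, e=4: +9·0.0833333° lon, +4·0.0416667° lat → SW at lon -33.25°, lat -33.8333°.
Cell spans 0.0833333° lon × 0.0416667° lat. Centre is SW corner plus half of each.
latitude -33.8125, longitude -33.2083.

-33.8125, -33.2083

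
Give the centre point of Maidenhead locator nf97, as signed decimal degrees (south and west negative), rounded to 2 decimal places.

-32.50, 99.00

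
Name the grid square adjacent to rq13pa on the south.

Latitude subsquare a = 0; −1 → -1, wraps to 23 = x, carry into square.
Latitude square 3; −1 → 2.
The longitude characters are unchanged.

RQ12px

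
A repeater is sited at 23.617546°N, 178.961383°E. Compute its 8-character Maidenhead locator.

Shift to the Maidenhead origin (180°W, 90°S): lon 358.96138, lat 113.61755.
Field: lon ⌊358.96138/20⌋ = 17 → R; lat ⌊113.61755/10⌋ = 11 → L.
Square: lon ⌊18.96138/2⌋ = 9; lat ⌊3.61755/1⌋ = 3.
Subsquare: lon ⌊0.96138/0.0833333⌋ = 11 → l; lat ⌊0.61755/0.0416667⌋ = 14 → o.
Extended square: lon ⌊0.04472/0.00833333⌋ = 5; lat ⌊0.03421/0.00416667⌋ = 8.

RL93lo58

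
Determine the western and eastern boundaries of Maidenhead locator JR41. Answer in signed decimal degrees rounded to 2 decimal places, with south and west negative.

8.00, 10.00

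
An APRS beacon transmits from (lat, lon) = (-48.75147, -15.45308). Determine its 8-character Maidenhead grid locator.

Add 180° to longitude and 90° to latitude: 164.54692, 41.24853.
Field (20°×10°, letters A–R): 164.54692/20 → 8 → I, 41.24853/10 → 4 → E; chars IE.
Square (2°×1°, digits 0–9): 4.54692/2 → 2, 1.24853/1 → 1; chars 21.
Subsquare (5′×2.5′, letters a–x): 0.54692/0.0833333 → 6 → g, 0.24853/0.0416667 → 5 → f; chars gf.
Extended square (30″×15″, digits 0–9): 0.04692/0.00833333 → 5, 0.04020/0.00416667 → 9; chars 59.

IE21gf59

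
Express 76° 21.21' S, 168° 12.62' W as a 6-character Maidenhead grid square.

Add 180° to longitude and 90° to latitude: 11.7897, 13.6465.
Field: lon ⌊11.7897/20⌋ = 0 → A; lat ⌊13.6465/10⌋ = 1 → B.
Square: lon ⌊11.7897/2⌋ = 5; lat ⌊3.6465/1⌋ = 3.
Subsquare: lon ⌊1.7897/0.0833333⌋ = 21 → v; lat ⌊0.6465/0.0416667⌋ = 15 → p.

AB53vp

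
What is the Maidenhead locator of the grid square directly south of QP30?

Latitude square 0; −1 → -1, wraps to 9, carry into field.
Latitude field P = 15; −1 → 14 = O.
The longitude characters are unchanged.

QO39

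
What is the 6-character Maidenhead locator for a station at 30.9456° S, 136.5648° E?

PF89gb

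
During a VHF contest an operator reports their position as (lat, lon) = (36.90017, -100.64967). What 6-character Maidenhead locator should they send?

DM96qv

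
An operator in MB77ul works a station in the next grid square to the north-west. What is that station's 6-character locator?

MB77tm

Longitude subsquare u = 20; −1 → 19 = t.
Latitude subsquare l = 11; +1 → 12 = m.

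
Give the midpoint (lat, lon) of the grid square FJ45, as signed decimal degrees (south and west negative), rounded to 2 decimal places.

5.50, -71.00

Field F=5, J=9: +5·20° lon, +9·10° lat → SW at lon -80°, lat 0°.
Square 4, 5: +4·2° lon, +5·1° lat → SW at lon -72°, lat 5°.
Cell spans 2° lon × 1° lat. Centre is SW corner plus half of each.
latitude 5.50, longitude -71.00.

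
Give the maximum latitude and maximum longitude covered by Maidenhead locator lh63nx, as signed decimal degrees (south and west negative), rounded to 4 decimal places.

-16.0000, 53.1667

Field L=11, H=7: +11·20° lon, +7·10° lat → SW at lon 40°, lat -20°.
Square 6, 3: +6·2° lon, +3·1° lat → SW at lon 52°, lat -17°.
Subsquare n=13, x=23: +13·0.0833333° lon, +23·0.0416667° lat → SW at lon 53.0833°, lat -16.0417°.
Cell spans 0.0833333° lon × 0.0416667° lat. NE corner is SW corner plus one full cell.
latitude -16.0000, longitude 53.1667.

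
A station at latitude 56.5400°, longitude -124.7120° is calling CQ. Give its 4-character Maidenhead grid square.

CO76

Shift to the Maidenhead origin (180°W, 90°S): lon 55.29, lat 146.54.
Field: lon ⌊55.29/20⌋ = 2 → C; lat ⌊146.54/10⌋ = 14 → O.
Square: lon ⌊15.29/2⌋ = 7; lat ⌊6.54/1⌋ = 6.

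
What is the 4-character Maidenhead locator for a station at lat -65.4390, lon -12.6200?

IC34

Offset from 180°W / 90°S: lon 167.38°, lat 24.56°.
Field (20°×10°, letters A–R): 167.38/20 → 8 → I, 24.56/10 → 2 → C; chars IC.
Square (2°×1°, digits 0–9): 7.38/2 → 3, 4.56/1 → 4; chars 34.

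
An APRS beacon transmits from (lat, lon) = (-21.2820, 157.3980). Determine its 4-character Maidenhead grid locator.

QG88

Add 180° to longitude and 90° to latitude: 337.40, 68.72.
Field: lon ⌊337.40/20⌋ = 16 → Q; lat ⌊68.72/10⌋ = 6 → G.
Square: lon ⌊17.40/2⌋ = 8; lat ⌊8.72/1⌋ = 8.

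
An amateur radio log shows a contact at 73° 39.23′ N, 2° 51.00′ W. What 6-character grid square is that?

IQ83np

Shift to the Maidenhead origin (180°W, 90°S): lon 177.1500, lat 163.6538.
Field: lon ⌊177.1500/20⌋ = 8 → I; lat ⌊163.6538/10⌋ = 16 → Q.
Square: lon ⌊17.1500/2⌋ = 8; lat ⌊3.6538/1⌋ = 3.
Subsquare: lon ⌊1.1500/0.0833333⌋ = 13 → n; lat ⌊0.6538/0.0416667⌋ = 15 → p.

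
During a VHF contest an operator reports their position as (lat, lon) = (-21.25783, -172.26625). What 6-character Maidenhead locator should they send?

AG38ur

Add 180° to longitude and 90° to latitude: 7.7337, 68.7422.
Field (20°×10°, letters A–R): lon ⌊7.7337/20⌋ = 0 → A; lat ⌊68.7422/10⌋ = 6 → G.
Square (2°×1°, digits 0–9): lon ⌊7.7337/2⌋ = 3; lat ⌊8.7422/1⌋ = 8.
Subsquare (5′×2.5′, letters a–x): lon ⌊1.7337/0.0833333⌋ = 20 → u; lat ⌊0.7422/0.0416667⌋ = 17 → r.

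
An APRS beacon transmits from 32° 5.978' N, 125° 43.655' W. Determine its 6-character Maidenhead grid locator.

CM72dc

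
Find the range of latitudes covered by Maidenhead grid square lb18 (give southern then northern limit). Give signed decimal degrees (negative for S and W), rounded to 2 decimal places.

-72.00, -71.00

Field L=11, B=1: +11·20° lon, +1·10° lat → SW at lon 40°, lat -80°.
Square 1, 8: +1·2° lon, +8·1° lat → SW at lon 42°, lat -72°.
Cell spans 2° lon × 1° lat.
south -72.00, north -71.00.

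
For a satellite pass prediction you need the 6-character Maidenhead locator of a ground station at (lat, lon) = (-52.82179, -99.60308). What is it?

ED07ee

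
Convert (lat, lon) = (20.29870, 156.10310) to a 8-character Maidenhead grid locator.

QL80bh21

Add 180° to longitude and 90° to latitude: 336.10310, 110.29870.
Field: lon ⌊336.10310/20⌋ = 16 → Q; lat ⌊110.29870/10⌋ = 11 → L.
Square: lon ⌊16.10310/2⌋ = 8; lat ⌊0.29870/1⌋ = 0.
Subsquare: lon ⌊0.10310/0.0833333⌋ = 1 → b; lat ⌊0.29870/0.0416667⌋ = 7 → h.
Extended square: lon ⌊0.01977/0.00833333⌋ = 2; lat ⌊0.00703/0.00416667⌋ = 1.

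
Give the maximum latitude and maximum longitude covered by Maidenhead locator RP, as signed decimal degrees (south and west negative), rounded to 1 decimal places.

70.0, 180.0

Field R=17, P=15: +17·20° lon, +15·10° lat → SW at lon 160°, lat 60°.
Cell spans 20° lon × 10° lat. NE corner is SW corner plus one full cell.
latitude 70.0, longitude 180.0.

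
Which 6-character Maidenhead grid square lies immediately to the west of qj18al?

QJ08xl

Longitude subsquare a = 0; −1 → -1, wraps to 23 = x, carry into square.
Longitude square 1; −1 → 0.
The latitude characters are unchanged.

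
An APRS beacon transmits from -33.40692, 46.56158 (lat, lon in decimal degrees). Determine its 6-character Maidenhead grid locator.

Offset from 180°W / 90°S: lon 226.5616°, lat 56.5931°.
Field (20°×10°, letters A–R): 226.5616/20 → 11 → L, 56.5931/10 → 5 → F; chars LF.
Square (2°×1°, digits 0–9): 6.5616/2 → 3, 6.5931/1 → 6; chars 36.
Subsquare (5′×2.5′, letters a–x): 0.5616/0.0833333 → 6 → g, 0.5931/0.0416667 → 14 → o; chars go.

LF36go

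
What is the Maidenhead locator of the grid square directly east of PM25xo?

PM35ao

Longitude subsquare x = 23; +1 → 24, wraps to 0 = a, carry into square.
Longitude square 2; +1 → 3.
The latitude characters are unchanged.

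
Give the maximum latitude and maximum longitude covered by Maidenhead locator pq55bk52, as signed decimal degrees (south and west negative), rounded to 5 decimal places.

Field P=15, Q=16: +15·20° lon, +16·10° lat → SW at lon 120°, lat 70°.
Square 5, 5: +5·2° lon, +5·1° lat → SW at lon 130°, lat 75°.
Subsquare b=1, k=10: +1·0.0833333° lon, +10·0.0416667° lat → SW at lon 130.083°, lat 75.4167°.
Extended square 5, 2: +5·0.00833333° lon, +2·0.00416667° lat → SW at lon 130.125°, lat 75.425°.
Cell spans 0.00833333° lon × 0.00416667° lat. NE corner is SW corner plus one full cell.
latitude 75.42917, longitude 130.13333.

75.42917, 130.13333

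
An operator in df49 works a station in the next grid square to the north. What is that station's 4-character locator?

Latitude square 9; +1 → 10, wraps to 0, carry into field.
Latitude field F = 5; +1 → 6 = G.
The longitude characters are unchanged.

DG40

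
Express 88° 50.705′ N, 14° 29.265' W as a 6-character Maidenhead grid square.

Add 180° to longitude and 90° to latitude: 165.5122, 178.8451.
Field: 165.5122/20 → 8 → I, 178.8451/10 → 17 → R; chars IR.
Square: 5.5122/2 → 2, 8.8451/1 → 8; chars 28.
Subsquare: 1.5122/0.0833333 → 18 → s, 0.8451/0.0416667 → 20 → u; chars su.

IR28su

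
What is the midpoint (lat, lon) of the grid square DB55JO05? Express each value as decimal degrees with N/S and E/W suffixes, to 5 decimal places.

Field D=3, B=1: +3·20° lon, +1·10° lat → SW at lon -120°, lat -80°.
Square 5, 5: +5·2° lon, +5·1° lat → SW at lon -110°, lat -75°.
Subsquare j=9, o=14: +9·0.0833333° lon, +14·0.0416667° lat → SW at lon -109.25°, lat -74.4167°.
Extended square 0, 5: +0·0.00833333° lon, +5·0.00416667° lat → SW at lon -109.25°, lat -74.3958°.
Cell spans 0.00833333° lon × 0.00416667° lat. Centre is SW corner plus half of each.
latitude 74.39375° S, longitude 109.24583° W.

74.39375° S, 109.24583° W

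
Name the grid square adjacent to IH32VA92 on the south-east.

IH32wa01

Longitude extended square 9; +1 → 10, wraps to 0, carry into subsquare.
Longitude subsquare v = 21; +1 → 22 = w.
Latitude extended square 2; −1 → 1.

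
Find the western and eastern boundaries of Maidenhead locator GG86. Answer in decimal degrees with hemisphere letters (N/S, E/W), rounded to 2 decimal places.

44.00° W, 42.00° W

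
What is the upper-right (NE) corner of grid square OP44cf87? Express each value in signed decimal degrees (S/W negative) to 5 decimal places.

Field O=14, P=15: +14·20° lon, +15·10° lat → SW at lon 100°, lat 60°.
Square 4, 4: +4·2° lon, +4·1° lat → SW at lon 108°, lat 64°.
Subsquare c=2, f=5: +2·0.0833333° lon, +5·0.0416667° lat → SW at lon 108.167°, lat 64.2083°.
Extended square 8, 7: +8·0.00833333° lon, +7·0.00416667° lat → SW at lon 108.233°, lat 64.2375°.
Cell spans 0.00833333° lon × 0.00416667° lat. NE corner is SW corner plus one full cell.
latitude 64.24167, longitude 108.24167.

64.24167, 108.24167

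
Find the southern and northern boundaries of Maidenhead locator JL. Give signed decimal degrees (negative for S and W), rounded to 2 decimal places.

20.00, 30.00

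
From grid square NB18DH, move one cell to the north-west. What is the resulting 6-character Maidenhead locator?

NB18ci

Longitude subsquare d = 3; −1 → 2 = c.
Latitude subsquare h = 7; +1 → 8 = i.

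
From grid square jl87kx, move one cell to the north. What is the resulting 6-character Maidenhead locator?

JL88ka

Latitude subsquare x = 23; +1 → 24, wraps to 0 = a, carry into square.
Latitude square 7; +1 → 8.
The longitude characters are unchanged.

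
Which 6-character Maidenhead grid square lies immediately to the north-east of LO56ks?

Longitude subsquare k = 10; +1 → 11 = l.
Latitude subsquare s = 18; +1 → 19 = t.

LO56lt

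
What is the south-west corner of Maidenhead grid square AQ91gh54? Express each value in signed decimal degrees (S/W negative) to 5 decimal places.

71.30833, -161.45833

Field A=0, Q=16: +0·20° lon, +16·10° lat → SW at lon -180°, lat 70°.
Square 9, 1: +9·2° lon, +1·1° lat → SW at lon -162°, lat 71°.
Subsquare g=6, h=7: +6·0.0833333° lon, +7·0.0416667° lat → SW at lon -161.5°, lat 71.2917°.
Extended square 5, 4: +5·0.00833333° lon, +4·0.00416667° lat → SW at lon -161.458°, lat 71.3083°.
latitude 71.30833, longitude -161.45833.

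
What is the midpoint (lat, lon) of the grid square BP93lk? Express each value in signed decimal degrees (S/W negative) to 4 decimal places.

Field B=1, P=15: +1·20° lon, +15·10° lat → SW at lon -160°, lat 60°.
Square 9, 3: +9·2° lon, +3·1° lat → SW at lon -142°, lat 63°.
Subsquare l=11, k=10: +11·0.0833333° lon, +10·0.0416667° lat → SW at lon -141.083°, lat 63.4167°.
Cell spans 0.0833333° lon × 0.0416667° lat. Centre is SW corner plus half of each.
latitude 63.4375, longitude -141.0417.

63.4375, -141.0417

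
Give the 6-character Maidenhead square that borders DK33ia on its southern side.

Latitude subsquare a = 0; −1 → -1, wraps to 23 = x, carry into square.
Latitude square 3; −1 → 2.
The longitude characters are unchanged.

DK32ix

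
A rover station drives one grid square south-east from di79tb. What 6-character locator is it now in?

DI79ua

Longitude subsquare t = 19; +1 → 20 = u.
Latitude subsquare b = 1; −1 → 0 = a.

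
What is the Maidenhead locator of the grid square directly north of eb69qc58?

Latitude extended square 8; +1 → 9.
The longitude characters are unchanged.

EB69qc59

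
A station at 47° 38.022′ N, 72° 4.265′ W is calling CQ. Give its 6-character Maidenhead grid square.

Offset from 180°W / 90°S: lon 107.9289°, lat 137.6337°.
Field: lon ⌊107.9289/20⌋ = 5 → F; lat ⌊137.6337/10⌋ = 13 → N.
Square: lon ⌊7.9289/2⌋ = 3; lat ⌊7.6337/1⌋ = 7.
Subsquare: lon ⌊1.9289/0.0833333⌋ = 23 → x; lat ⌊0.6337/0.0416667⌋ = 15 → p.

FN37xp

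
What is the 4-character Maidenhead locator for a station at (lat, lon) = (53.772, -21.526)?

HO93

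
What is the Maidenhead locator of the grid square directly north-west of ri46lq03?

Longitude extended square 0; −1 → -1, wraps to 9, carry into subsquare.
Longitude subsquare l = 11; −1 → 10 = k.
Latitude extended square 3; +1 → 4.

RI46kq94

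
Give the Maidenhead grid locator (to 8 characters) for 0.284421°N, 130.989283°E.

Offset from 180°W / 90°S: lon 310.98928°, lat 90.28442°.
Field: lon ⌊310.98928/20⌋ = 15 → P; lat ⌊90.28442/10⌋ = 9 → J.
Square: lon ⌊10.98928/2⌋ = 5; lat ⌊0.28442/1⌋ = 0.
Subsquare: lon ⌊0.98928/0.0833333⌋ = 11 → l; lat ⌊0.28442/0.0416667⌋ = 6 → g.
Extended square: lon ⌊0.07262/0.00833333⌋ = 8; lat ⌊0.03442/0.00416667⌋ = 8.

PJ50lg88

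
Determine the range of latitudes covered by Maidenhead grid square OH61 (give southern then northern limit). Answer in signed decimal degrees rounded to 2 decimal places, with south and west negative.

Field O=14, H=7: +14·20° lon, +7·10° lat → SW at lon 100°, lat -20°.
Square 6, 1: +6·2° lon, +1·1° lat → SW at lon 112°, lat -19°.
Cell spans 2° lon × 1° lat.
south -19.00, north -18.00.

-19.00, -18.00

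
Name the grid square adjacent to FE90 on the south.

FD99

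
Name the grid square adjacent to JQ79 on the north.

Latitude square 9; +1 → 10, wraps to 0, carry into field.
Latitude field Q = 16; +1 → 17 = R.
The longitude characters are unchanged.

JR70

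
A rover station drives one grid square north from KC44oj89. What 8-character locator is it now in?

KC44ok80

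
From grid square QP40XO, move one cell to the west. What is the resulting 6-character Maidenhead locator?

QP40wo

Longitude subsquare x = 23; −1 → 22 = w.
The latitude characters are unchanged.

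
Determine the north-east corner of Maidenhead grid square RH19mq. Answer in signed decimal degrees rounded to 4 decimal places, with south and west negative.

-10.2917, 163.0833

Field R=17, H=7: +17·20° lon, +7·10° lat → SW at lon 160°, lat -20°.
Square 1, 9: +1·2° lon, +9·1° lat → SW at lon 162°, lat -11°.
Subsquare m=12, q=16: +12·0.0833333° lon, +16·0.0416667° lat → SW at lon 163°, lat -10.3333°.
Cell spans 0.0833333° lon × 0.0416667° lat. NE corner is SW corner plus one full cell.
latitude -10.2917, longitude 163.0833.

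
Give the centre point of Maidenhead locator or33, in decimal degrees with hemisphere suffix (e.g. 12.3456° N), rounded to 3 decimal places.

Field O=14, R=17: +14·20° lon, +17·10° lat → SW at lon 100°, lat 80°.
Square 3, 3: +3·2° lon, +3·1° lat → SW at lon 106°, lat 83°.
Cell spans 2° lon × 1° lat. Centre is SW corner plus half of each.
latitude 83.500° N, longitude 107.000° E.

83.500° N, 107.000° E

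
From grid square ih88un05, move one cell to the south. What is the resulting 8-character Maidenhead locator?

IH88un04

Latitude extended square 5; −1 → 4.
The longitude characters are unchanged.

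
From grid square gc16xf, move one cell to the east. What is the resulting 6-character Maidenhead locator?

Longitude subsquare x = 23; +1 → 24, wraps to 0 = a, carry into square.
Longitude square 1; +1 → 2.
The latitude characters are unchanged.

GC26af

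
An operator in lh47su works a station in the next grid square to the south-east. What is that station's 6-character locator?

Longitude subsquare s = 18; +1 → 19 = t.
Latitude subsquare u = 20; −1 → 19 = t.

LH47tt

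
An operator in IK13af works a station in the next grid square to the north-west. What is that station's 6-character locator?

IK03xg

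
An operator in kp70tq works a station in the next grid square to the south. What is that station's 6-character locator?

KP70tp

Latitude subsquare q = 16; −1 → 15 = p.
The longitude characters are unchanged.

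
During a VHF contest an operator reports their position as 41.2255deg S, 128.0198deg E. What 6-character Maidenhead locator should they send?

PE48as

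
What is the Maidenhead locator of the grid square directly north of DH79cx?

Latitude subsquare x = 23; +1 → 24, wraps to 0 = a, carry into square.
Latitude square 9; +1 → 10, wraps to 0, carry into field.
Latitude field H = 7; +1 → 8 = I.
The longitude characters are unchanged.

DI70ca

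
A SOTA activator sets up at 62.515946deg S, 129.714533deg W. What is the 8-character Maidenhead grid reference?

CC57dl46

Add 180° to longitude and 90° to latitude: 50.28547, 27.48405.
Field: 50.28547/20 → 2 → C, 27.48405/10 → 2 → C; chars CC.
Square: 10.28547/2 → 5, 7.48405/1 → 7; chars 57.
Subsquare: 0.28547/0.0833333 → 3 → d, 0.48405/0.0416667 → 11 → l; chars dl.
Extended square: 0.03547/0.00833333 → 4, 0.02572/0.00416667 → 6; chars 46.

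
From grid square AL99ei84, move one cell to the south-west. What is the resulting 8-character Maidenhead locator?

AL99ei73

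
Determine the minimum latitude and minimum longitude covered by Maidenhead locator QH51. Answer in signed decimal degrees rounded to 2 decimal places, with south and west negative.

-19.00, 150.00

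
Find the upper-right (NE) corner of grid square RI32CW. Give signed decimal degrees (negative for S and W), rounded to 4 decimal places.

Field R=17, I=8: +17·20° lon, +8·10° lat → SW at lon 160°, lat -10°.
Square 3, 2: +3·2° lon, +2·1° lat → SW at lon 166°, lat -8°.
Subsquare c=2, w=22: +2·0.0833333° lon, +22·0.0416667° lat → SW at lon 166.167°, lat -7.08333°.
Cell spans 0.0833333° lon × 0.0416667° lat. NE corner is SW corner plus one full cell.
latitude -7.0417, longitude 166.2500.

-7.0417, 166.2500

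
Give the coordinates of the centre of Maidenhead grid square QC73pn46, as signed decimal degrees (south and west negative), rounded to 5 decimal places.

Field Q=16, C=2: +16·20° lon, +2·10° lat → SW at lon 140°, lat -70°.
Square 7, 3: +7·2° lon, +3·1° lat → SW at lon 154°, lat -67°.
Subsquare p=15, n=13: +15·0.0833333° lon, +13·0.0416667° lat → SW at lon 155.25°, lat -66.4583°.
Extended square 4, 6: +4·0.00833333° lon, +6·0.00416667° lat → SW at lon 155.283°, lat -66.4333°.
Cell spans 0.00833333° lon × 0.00416667° lat. Centre is SW corner plus half of each.
latitude -66.43125, longitude 155.28750.

-66.43125, 155.28750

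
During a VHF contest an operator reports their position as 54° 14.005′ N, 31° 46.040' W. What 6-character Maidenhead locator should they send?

Shift to the Maidenhead origin (180°W, 90°S): lon 148.2327, lat 144.2334.
Field: 148.2327/20 → 7 → H, 144.2334/10 → 14 → O; chars HO.
Square: 8.2327/2 → 4, 4.2334/1 → 4; chars 44.
Subsquare: 0.2327/0.0833333 → 2 → c, 0.2334/0.0416667 → 5 → f; chars cf.

HO44cf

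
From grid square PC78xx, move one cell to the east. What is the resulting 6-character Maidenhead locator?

Longitude subsquare x = 23; +1 → 24, wraps to 0 = a, carry into square.
Longitude square 7; +1 → 8.
The latitude characters are unchanged.

PC88ax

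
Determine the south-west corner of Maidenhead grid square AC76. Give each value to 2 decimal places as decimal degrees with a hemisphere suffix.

Field A=0, C=2: +0·20° lon, +2·10° lat → SW at lon -180°, lat -70°.
Square 7, 6: +7·2° lon, +6·1° lat → SW at lon -166°, lat -64°.
latitude 64.00° S, longitude 166.00° W.

64.00° S, 166.00° W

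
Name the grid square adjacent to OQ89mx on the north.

Latitude subsquare x = 23; +1 → 24, wraps to 0 = a, carry into square.
Latitude square 9; +1 → 10, wraps to 0, carry into field.
Latitude field Q = 16; +1 → 17 = R.
The longitude characters are unchanged.

OR80ma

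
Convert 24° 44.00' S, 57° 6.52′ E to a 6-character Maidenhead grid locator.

Shift to the Maidenhead origin (180°W, 90°S): lon 237.1087, lat 65.2667.
Field: lon ⌊237.1087/20⌋ = 11 → L; lat ⌊65.2667/10⌋ = 6 → G.
Square: lon ⌊17.1087/2⌋ = 8; lat ⌊5.2667/1⌋ = 5.
Subsquare: lon ⌊1.1087/0.0833333⌋ = 13 → n; lat ⌊0.2667/0.0416667⌋ = 6 → g.

LG85ng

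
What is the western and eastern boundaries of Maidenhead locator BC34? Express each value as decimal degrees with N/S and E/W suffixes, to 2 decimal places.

154.00° W, 152.00° W

Field B=1, C=2: +1·20° lon, +2·10° lat → SW at lon -160°, lat -70°.
Square 3, 4: +3·2° lon, +4·1° lat → SW at lon -154°, lat -66°.
Cell spans 2° lon × 1° lat.
west 154.00° W, east 152.00° W.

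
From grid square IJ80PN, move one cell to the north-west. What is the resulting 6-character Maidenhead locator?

IJ80oo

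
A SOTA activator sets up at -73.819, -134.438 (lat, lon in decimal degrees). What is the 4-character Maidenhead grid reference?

CB26

Offset from 180°W / 90°S: lon 45.56°, lat 16.18°.
Field (20°×10°, letters A–R): lon ⌊45.56/20⌋ = 2 → C; lat ⌊16.18/10⌋ = 1 → B.
Square (2°×1°, digits 0–9): lon ⌊5.56/2⌋ = 2; lat ⌊6.18/1⌋ = 6.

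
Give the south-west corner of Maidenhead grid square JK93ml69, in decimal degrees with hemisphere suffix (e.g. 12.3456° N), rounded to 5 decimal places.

13.49583° N, 19.05000° E

Field J=9, K=10: +9·20° lon, +10·10° lat → SW at lon 0°, lat 10°.
Square 9, 3: +9·2° lon, +3·1° lat → SW at lon 18°, lat 13°.
Subsquare m=12, l=11: +12·0.0833333° lon, +11·0.0416667° lat → SW at lon 19°, lat 13.4583°.
Extended square 6, 9: +6·0.00833333° lon, +9·0.00416667° lat → SW at lon 19.05°, lat 13.4958°.
latitude 13.49583° N, longitude 19.05000° E.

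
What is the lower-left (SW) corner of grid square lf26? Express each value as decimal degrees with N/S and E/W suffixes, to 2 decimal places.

34.00° S, 44.00° E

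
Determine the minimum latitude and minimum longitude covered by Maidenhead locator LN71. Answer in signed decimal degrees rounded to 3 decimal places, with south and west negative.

Field L=11, N=13: +11·20° lon, +13·10° lat → SW at lon 40°, lat 40°.
Square 7, 1: +7·2° lon, +1·1° lat → SW at lon 54°, lat 41°.
latitude 41.000, longitude 54.000.

41.000, 54.000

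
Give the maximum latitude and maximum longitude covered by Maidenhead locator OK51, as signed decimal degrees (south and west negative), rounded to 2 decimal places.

12.00, 112.00

Field O=14, K=10: +14·20° lon, +10·10° lat → SW at lon 100°, lat 10°.
Square 5, 1: +5·2° lon, +1·1° lat → SW at lon 110°, lat 11°.
Cell spans 2° lon × 1° lat. NE corner is SW corner plus one full cell.
latitude 12.00, longitude 112.00.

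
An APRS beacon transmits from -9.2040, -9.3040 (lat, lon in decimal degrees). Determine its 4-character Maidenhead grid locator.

II50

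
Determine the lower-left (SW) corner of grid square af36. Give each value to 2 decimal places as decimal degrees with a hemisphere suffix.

34.00° S, 174.00° W

Field A=0, F=5: +0·20° lon, +5·10° lat → SW at lon -180°, lat -40°.
Square 3, 6: +3·2° lon, +6·1° lat → SW at lon -174°, lat -34°.
latitude 34.00° S, longitude 174.00° W.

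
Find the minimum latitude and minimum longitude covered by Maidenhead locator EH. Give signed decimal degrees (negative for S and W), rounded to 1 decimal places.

-20.0, -100.0

Field E=4, H=7: +4·20° lon, +7·10° lat → SW at lon -100°, lat -20°.
latitude -20.0, longitude -100.0.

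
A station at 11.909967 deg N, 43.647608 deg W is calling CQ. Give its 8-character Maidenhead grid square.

GK81ev28

Add 180° to longitude and 90° to latitude: 136.35239, 101.90997.
Field: 136.35239/20 → 6 → G, 101.90997/10 → 10 → K; chars GK.
Square: 16.35239/2 → 8, 1.90997/1 → 1; chars 81.
Subsquare: 0.35239/0.0833333 → 4 → e, 0.90997/0.0416667 → 21 → v; chars ev.
Extended square: 0.01906/0.00833333 → 2, 0.03497/0.00416667 → 8; chars 28.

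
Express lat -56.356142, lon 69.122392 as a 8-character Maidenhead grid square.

MD43np44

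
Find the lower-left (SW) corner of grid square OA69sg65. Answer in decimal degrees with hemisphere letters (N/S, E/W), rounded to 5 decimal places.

80.72917° S, 113.55000° E

Field O=14, A=0: +14·20° lon, +0·10° lat → SW at lon 100°, lat -90°.
Square 6, 9: +6·2° lon, +9·1° lat → SW at lon 112°, lat -81°.
Subsquare s=18, g=6: +18·0.0833333° lon, +6·0.0416667° lat → SW at lon 113.5°, lat -80.75°.
Extended square 6, 5: +6·0.00833333° lon, +5·0.00416667° lat → SW at lon 113.55°, lat -80.7292°.
latitude 80.72917° S, longitude 113.55000° E.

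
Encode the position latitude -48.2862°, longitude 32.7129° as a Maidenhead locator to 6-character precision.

Shift to the Maidenhead origin (180°W, 90°S): lon 212.7129, lat 41.7138.
Field: 212.7129/20 → 10 → K, 41.7138/10 → 4 → E; chars KE.
Square: 12.7129/2 → 6, 1.7138/1 → 1; chars 61.
Subsquare: 0.7129/0.0833333 → 8 → i, 0.7138/0.0416667 → 17 → r; chars ir.

KE61ir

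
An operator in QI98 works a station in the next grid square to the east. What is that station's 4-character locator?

RI08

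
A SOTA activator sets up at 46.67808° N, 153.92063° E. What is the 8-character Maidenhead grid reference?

QN66xq02

Shift to the Maidenhead origin (180°W, 90°S): lon 333.92063, lat 136.67808.
Field: 333.92063/20 → 16 → Q, 136.67808/10 → 13 → N; chars QN.
Square: 13.92063/2 → 6, 6.67808/1 → 6; chars 66.
Subsquare: 1.92063/0.0833333 → 23 → x, 0.67808/0.0416667 → 16 → q; chars xq.
Extended square: 0.00396/0.00833333 → 0, 0.01141/0.00416667 → 2; chars 02.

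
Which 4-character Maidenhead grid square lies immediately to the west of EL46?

EL36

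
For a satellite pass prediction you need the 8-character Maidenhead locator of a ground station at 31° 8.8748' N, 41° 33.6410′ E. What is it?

LM01sd75

Shift to the Maidenhead origin (180°W, 90°S): lon 221.56068, lat 121.14791.
Field: 221.56068/20 → 11 → L, 121.14791/10 → 12 → M; chars LM.
Square: 1.56068/2 → 0, 1.14791/1 → 1; chars 01.
Subsquare: 1.56068/0.0833333 → 18 → s, 0.14791/0.0416667 → 3 → d; chars sd.
Extended square: 0.06068/0.00833333 → 7, 0.02291/0.00416667 → 5; chars 75.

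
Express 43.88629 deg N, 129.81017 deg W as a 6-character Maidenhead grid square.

Add 180° to longitude and 90° to latitude: 50.1898, 133.8863.
Field: 50.1898/20 → 2 → C, 133.8863/10 → 13 → N; chars CN.
Square: 10.1898/2 → 5, 3.8863/1 → 3; chars 53.
Subsquare: 0.1898/0.0833333 → 2 → c, 0.8863/0.0416667 → 21 → v; chars cv.

CN53cv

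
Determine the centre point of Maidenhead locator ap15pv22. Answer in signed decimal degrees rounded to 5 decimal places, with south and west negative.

65.88542, -176.72917

Field A=0, P=15: +0·20° lon, +15·10° lat → SW at lon -180°, lat 60°.
Square 1, 5: +1·2° lon, +5·1° lat → SW at lon -178°, lat 65°.
Subsquare p=15, v=21: +15·0.0833333° lon, +21·0.0416667° lat → SW at lon -176.75°, lat 65.875°.
Extended square 2, 2: +2·0.00833333° lon, +2·0.00416667° lat → SW at lon -176.733°, lat 65.8833°.
Cell spans 0.00833333° lon × 0.00416667° lat. Centre is SW corner plus half of each.
latitude 65.88542, longitude -176.72917.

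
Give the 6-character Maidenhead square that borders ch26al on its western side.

Longitude subsquare a = 0; −1 → -1, wraps to 23 = x, carry into square.
Longitude square 2; −1 → 1.
The latitude characters are unchanged.

CH16xl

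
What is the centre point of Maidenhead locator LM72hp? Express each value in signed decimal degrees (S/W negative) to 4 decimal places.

32.6458, 54.6250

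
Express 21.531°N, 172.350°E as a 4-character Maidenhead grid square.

Shift to the Maidenhead origin (180°W, 90°S): lon 352.35, lat 111.53.
Field: lon ⌊352.35/20⌋ = 17 → R; lat ⌊111.53/10⌋ = 11 → L.
Square: lon ⌊12.35/2⌋ = 6; lat ⌊1.53/1⌋ = 1.

RL61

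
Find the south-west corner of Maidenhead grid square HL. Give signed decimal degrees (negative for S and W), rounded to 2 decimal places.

20.00, -40.00

Field H=7, L=11: +7·20° lon, +11·10° lat → SW at lon -40°, lat 20°.
latitude 20.00, longitude -40.00.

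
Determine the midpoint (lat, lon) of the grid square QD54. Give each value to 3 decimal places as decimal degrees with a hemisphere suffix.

Field Q=16, D=3: +16·20° lon, +3·10° lat → SW at lon 140°, lat -60°.
Square 5, 4: +5·2° lon, +4·1° lat → SW at lon 150°, lat -56°.
Cell spans 2° lon × 1° lat. Centre is SW corner plus half of each.
latitude 55.500° S, longitude 151.000° E.

55.500° S, 151.000° E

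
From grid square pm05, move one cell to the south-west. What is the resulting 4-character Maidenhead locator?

OM94

Longitude square 0; −1 → -1, wraps to 9, carry into field.
Longitude field P = 15; −1 → 14 = O.
Latitude square 5; −1 → 4.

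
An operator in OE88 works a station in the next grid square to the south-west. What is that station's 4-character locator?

OE77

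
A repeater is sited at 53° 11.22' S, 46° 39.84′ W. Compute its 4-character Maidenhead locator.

Offset from 180°W / 90°S: lon 133.34°, lat 36.81°.
Field (20°×10°, letters A–R): lon ⌊133.34/20⌋ = 6 → G; lat ⌊36.81/10⌋ = 3 → D.
Square (2°×1°, digits 0–9): lon ⌊13.34/2⌋ = 6; lat ⌊6.81/1⌋ = 6.

GD66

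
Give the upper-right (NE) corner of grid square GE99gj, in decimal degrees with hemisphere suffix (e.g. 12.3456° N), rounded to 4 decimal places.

Field G=6, E=4: +6·20° lon, +4·10° lat → SW at lon -60°, lat -50°.
Square 9, 9: +9·2° lon, +9·1° lat → SW at lon -42°, lat -41°.
Subsquare g=6, j=9: +6·0.0833333° lon, +9·0.0416667° lat → SW at lon -41.5°, lat -40.625°.
Cell spans 0.0833333° lon × 0.0416667° lat. NE corner is SW corner plus one full cell.
latitude 40.5833° S, longitude 41.4167° W.

40.5833° S, 41.4167° W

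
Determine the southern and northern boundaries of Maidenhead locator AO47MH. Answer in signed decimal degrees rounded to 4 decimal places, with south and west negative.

57.2917, 57.3333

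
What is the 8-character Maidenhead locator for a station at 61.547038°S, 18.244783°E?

Offset from 180°W / 90°S: lon 198.24478°, lat 28.45296°.
Field: 198.24478/20 → 9 → J, 28.45296/10 → 2 → C; chars JC.
Square: 18.24478/2 → 9, 8.45296/1 → 8; chars 98.
Subsquare: 0.24478/0.0833333 → 2 → c, 0.45296/0.0416667 → 10 → k; chars ck.
Extended square: 0.07812/0.00833333 → 9, 0.03630/0.00416667 → 8; chars 98.

JC98ck98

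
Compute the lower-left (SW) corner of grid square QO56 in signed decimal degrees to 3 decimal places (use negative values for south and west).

56.000, 150.000

Field Q=16, O=14: +16·20° lon, +14·10° lat → SW at lon 140°, lat 50°.
Square 5, 6: +5·2° lon, +6·1° lat → SW at lon 150°, lat 56°.
latitude 56.000, longitude 150.000.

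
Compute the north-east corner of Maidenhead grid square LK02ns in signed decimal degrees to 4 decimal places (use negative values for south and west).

12.7917, 41.1667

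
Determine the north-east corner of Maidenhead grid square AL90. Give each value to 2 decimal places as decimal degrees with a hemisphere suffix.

Field A=0, L=11: +0·20° lon, +11·10° lat → SW at lon -180°, lat 20°.
Square 9, 0: +9·2° lon, +0·1° lat → SW at lon -162°, lat 20°.
Cell spans 2° lon × 1° lat. NE corner is SW corner plus one full cell.
latitude 21.00° N, longitude 160.00° W.

21.00° N, 160.00° W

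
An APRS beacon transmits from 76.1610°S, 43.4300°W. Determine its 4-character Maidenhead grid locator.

Shift to the Maidenhead origin (180°W, 90°S): lon 136.57, lat 13.84.
Field: lon ⌊136.57/20⌋ = 6 → G; lat ⌊13.84/10⌋ = 1 → B.
Square: lon ⌊16.57/2⌋ = 8; lat ⌊3.84/1⌋ = 3.

GB83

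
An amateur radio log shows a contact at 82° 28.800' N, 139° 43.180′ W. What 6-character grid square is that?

CR02dl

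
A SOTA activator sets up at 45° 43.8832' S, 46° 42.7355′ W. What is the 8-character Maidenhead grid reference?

GE64pg44

Shift to the Maidenhead origin (180°W, 90°S): lon 133.28774, lat 44.26861.
Field: lon ⌊133.28774/20⌋ = 6 → G; lat ⌊44.26861/10⌋ = 4 → E.
Square: lon ⌊13.28774/2⌋ = 6; lat ⌊4.26861/1⌋ = 4.
Subsquare: lon ⌊1.28774/0.0833333⌋ = 15 → p; lat ⌊0.26861/0.0416667⌋ = 6 → g.
Extended square: lon ⌊0.03774/0.00833333⌋ = 4; lat ⌊0.01861/0.00416667⌋ = 4.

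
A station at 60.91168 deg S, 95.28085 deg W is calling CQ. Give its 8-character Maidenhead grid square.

EC29ic61

Shift to the Maidenhead origin (180°W, 90°S): lon 84.71915, lat 29.08832.
Field: lon ⌊84.71915/20⌋ = 4 → E; lat ⌊29.08832/10⌋ = 2 → C.
Square: lon ⌊4.71915/2⌋ = 2; lat ⌊9.08832/1⌋ = 9.
Subsquare: lon ⌊0.71915/0.0833333⌋ = 8 → i; lat ⌊0.08832/0.0416667⌋ = 2 → c.
Extended square: lon ⌊0.05248/0.00833333⌋ = 6; lat ⌊0.00499/0.00416667⌋ = 1.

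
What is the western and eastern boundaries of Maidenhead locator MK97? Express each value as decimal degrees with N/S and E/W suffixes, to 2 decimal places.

78.00° E, 80.00° E

Field M=12, K=10: +12·20° lon, +10·10° lat → SW at lon 60°, lat 10°.
Square 9, 7: +9·2° lon, +7·1° lat → SW at lon 78°, lat 17°.
Cell spans 2° lon × 1° lat.
west 78.00° E, east 80.00° E.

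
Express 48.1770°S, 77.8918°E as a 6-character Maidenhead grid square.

Offset from 180°W / 90°S: lon 257.8918°, lat 41.8230°.
Field: 257.8918/20 → 12 → M, 41.8230/10 → 4 → E; chars ME.
Square: 17.8918/2 → 8, 1.8230/1 → 1; chars 81.
Subsquare: 1.8918/0.0833333 → 22 → w, 0.8230/0.0416667 → 19 → t; chars wt.

ME81wt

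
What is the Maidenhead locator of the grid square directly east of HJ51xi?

HJ61ai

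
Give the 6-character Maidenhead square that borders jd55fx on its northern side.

JD56fa

Latitude subsquare x = 23; +1 → 24, wraps to 0 = a, carry into square.
Latitude square 5; +1 → 6.
The longitude characters are unchanged.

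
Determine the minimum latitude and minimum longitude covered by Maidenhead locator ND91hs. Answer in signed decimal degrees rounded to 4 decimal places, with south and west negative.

-58.2500, 98.5833

Field N=13, D=3: +13·20° lon, +3·10° lat → SW at lon 80°, lat -60°.
Square 9, 1: +9·2° lon, +1·1° lat → SW at lon 98°, lat -59°.
Subsquare h=7, s=18: +7·0.0833333° lon, +18·0.0416667° lat → SW at lon 98.5833°, lat -58.25°.
latitude -58.2500, longitude 98.5833.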